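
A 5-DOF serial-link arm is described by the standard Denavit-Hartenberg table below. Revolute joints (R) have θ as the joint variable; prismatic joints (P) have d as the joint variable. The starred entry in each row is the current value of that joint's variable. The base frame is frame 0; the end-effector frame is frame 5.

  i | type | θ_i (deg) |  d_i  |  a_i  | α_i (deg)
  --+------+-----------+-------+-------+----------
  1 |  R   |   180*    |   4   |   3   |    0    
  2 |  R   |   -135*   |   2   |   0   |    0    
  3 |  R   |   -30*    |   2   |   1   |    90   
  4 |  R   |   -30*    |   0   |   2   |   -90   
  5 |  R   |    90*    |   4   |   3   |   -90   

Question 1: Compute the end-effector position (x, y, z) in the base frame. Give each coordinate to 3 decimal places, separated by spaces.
0.794 4.123 10.464

after link 1: o_1 = (-3.0000, 0.0000, 4.0000)
after link 2: o_2 = (-3.0000, 0.0000, 6.0000)
after link 3: o_3 = (-2.0341, 0.2588, 8.0000)
after link 4: o_4 = (-0.3610, 0.7071, 7.0000)
after link 5: o_5 = (0.7944, 4.1225, 10.4641)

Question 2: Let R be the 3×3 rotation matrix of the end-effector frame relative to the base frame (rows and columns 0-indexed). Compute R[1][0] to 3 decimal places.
End-effector x-axis (col 0 of R) = (-0.2588,0.9659,-0.0000)
R[1][0] = 0.9659

0.966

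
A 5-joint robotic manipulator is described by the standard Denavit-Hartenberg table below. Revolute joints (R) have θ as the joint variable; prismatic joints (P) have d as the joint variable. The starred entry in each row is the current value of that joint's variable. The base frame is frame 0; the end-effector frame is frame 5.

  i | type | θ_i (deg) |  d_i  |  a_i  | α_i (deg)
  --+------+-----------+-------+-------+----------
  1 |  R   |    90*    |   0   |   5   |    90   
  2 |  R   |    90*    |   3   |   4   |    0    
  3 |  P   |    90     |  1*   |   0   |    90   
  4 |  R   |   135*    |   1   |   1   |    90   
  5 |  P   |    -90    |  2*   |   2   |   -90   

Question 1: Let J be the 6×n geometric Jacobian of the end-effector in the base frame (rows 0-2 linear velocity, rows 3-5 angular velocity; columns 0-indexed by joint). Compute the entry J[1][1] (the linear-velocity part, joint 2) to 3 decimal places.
-3.000

axis z_1 = (1.0000,-0.0000,0.0000); lever o_n−o_1 = (6.1213,-0.7071,3.0000)
cross product → J_v[:, 1] = (-0.0000,-3.0000,-0.7071)
J_ω[:, 1] = z_1
entry J[1][1] = -3.0000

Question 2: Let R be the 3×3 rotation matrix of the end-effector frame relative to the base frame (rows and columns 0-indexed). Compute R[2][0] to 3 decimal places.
-1.000

End-effector x-axis (col 0 of R) = (0.0000,-0.0000,-1.0000)
R[2][0] = -1.0000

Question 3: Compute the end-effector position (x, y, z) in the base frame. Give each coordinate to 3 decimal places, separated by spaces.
6.121 4.293 3.000

after link 1: o_1 = (0.0000, 5.0000, 0.0000)
after link 2: o_2 = (3.0000, 5.0000, 4.0000)
after link 3: o_3 = (4.0000, 5.0000, 4.0000)
after link 4: o_4 = (4.7071, 5.7071, 5.0000)
after link 5: o_5 = (6.1213, 4.2929, 3.0000)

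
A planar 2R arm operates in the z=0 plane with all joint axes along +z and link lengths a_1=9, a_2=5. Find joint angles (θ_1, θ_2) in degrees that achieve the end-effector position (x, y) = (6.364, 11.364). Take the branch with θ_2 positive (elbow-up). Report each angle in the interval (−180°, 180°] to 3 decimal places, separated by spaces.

45.000 44.999

cos θ_2 = (169.6410−9²−5²)/(2·9·5) = 0.7071; θ_2 = 44.9988° (elbow-up)
β = atan2(11.3640,6.3640) = 60.7506°; ψ = atan2(3.5355,12.5356) = 15.7502°
θ_1 = β − ψ = 45.0004°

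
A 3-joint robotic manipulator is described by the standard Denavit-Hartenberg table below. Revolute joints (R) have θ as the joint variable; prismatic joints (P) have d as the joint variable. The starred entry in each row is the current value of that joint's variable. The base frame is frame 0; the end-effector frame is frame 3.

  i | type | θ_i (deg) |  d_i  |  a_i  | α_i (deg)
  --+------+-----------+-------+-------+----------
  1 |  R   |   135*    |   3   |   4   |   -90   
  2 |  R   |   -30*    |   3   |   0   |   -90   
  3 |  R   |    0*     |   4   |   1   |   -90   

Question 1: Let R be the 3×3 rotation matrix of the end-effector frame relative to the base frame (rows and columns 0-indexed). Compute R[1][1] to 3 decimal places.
-0.354

End-effector y-axis (col 1 of R) = (0.3536,-0.3536,0.8660)
R[1][1] = -0.3536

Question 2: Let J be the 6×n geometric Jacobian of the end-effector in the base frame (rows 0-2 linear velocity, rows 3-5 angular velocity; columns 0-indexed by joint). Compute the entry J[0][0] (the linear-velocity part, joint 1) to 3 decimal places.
-2.734

axis z_0 = ẑ; lever o_n−o_0 = (-6.9763,2.7337,0.0359)
cross product → J_v[:, 0] = (-2.7337,-6.9763,0.0000)
J_ω[:, 0] = z_0
entry J[0][0] = -2.7337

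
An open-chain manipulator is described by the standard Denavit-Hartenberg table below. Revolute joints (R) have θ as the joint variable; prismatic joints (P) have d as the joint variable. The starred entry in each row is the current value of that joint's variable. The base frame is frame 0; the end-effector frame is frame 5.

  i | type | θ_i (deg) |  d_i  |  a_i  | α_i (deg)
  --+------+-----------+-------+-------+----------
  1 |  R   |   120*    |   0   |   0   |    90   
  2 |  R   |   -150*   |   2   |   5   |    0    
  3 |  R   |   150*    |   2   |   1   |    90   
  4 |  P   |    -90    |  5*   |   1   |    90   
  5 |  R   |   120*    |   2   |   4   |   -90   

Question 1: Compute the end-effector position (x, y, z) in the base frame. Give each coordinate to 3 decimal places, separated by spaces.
6.995 -2.116 -10.964

after link 1: o_1 = (0.0000, 0.0000, 0.0000)
after link 2: o_2 = (3.8971, -2.7500, -2.5000)
after link 3: o_3 = (5.1292, -0.8840, -2.5000)
after link 4: o_4 = (4.2631, -1.3840, -7.5000)
after link 5: o_5 = (6.9952, -2.1160, -10.9641)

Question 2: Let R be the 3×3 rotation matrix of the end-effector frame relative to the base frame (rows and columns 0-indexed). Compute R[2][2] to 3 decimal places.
End-effector z-axis (col 2 of R) = (0.7500,0.4330,0.5000)
R[2][2] = 0.5000

0.500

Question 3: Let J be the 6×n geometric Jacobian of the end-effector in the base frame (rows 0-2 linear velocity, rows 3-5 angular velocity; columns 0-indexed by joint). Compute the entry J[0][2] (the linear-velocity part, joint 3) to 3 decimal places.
-4.232

axis z_2 = (0.8660,0.5000,0.0000); lever o_n−o_2 = (3.0981,0.6340,-8.4641)
cross product → J_v[:, 2] = (-4.2321,7.3301,-1.0000)
J_ω[:, 2] = z_2
entry J[0][2] = -4.2321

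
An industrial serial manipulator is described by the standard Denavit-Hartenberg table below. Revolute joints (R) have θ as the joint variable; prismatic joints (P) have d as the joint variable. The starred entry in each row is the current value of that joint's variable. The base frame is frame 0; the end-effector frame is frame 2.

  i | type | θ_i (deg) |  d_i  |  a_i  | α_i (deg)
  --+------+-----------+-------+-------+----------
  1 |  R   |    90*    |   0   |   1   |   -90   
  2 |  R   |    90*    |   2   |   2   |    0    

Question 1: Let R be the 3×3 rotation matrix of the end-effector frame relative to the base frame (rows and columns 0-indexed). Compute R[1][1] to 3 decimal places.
-1.000

End-effector y-axis (col 1 of R) = (-0.0000,-1.0000,-0.0000)
R[1][1] = -1.0000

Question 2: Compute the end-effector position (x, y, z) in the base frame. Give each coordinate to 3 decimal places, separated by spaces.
-2.000 1.000 -2.000

after link 1: o_1 = (0.0000, 1.0000, 0.0000)
after link 2: o_2 = (-2.0000, 1.0000, -2.0000)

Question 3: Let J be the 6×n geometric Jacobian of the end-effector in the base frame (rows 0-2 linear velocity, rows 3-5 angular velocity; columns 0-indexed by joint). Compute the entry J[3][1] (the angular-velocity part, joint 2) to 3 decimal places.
-1.000

axis z_1 = (-1.0000,0.0000,0.0000); lever o_n−o_1 = (-2.0000,0.0000,-2.0000)
cross product → J_v[:, 1] = (-0.0000,-2.0000,-0.0000)
J_ω[:, 1] = z_1
entry J[3][1] = -1.0000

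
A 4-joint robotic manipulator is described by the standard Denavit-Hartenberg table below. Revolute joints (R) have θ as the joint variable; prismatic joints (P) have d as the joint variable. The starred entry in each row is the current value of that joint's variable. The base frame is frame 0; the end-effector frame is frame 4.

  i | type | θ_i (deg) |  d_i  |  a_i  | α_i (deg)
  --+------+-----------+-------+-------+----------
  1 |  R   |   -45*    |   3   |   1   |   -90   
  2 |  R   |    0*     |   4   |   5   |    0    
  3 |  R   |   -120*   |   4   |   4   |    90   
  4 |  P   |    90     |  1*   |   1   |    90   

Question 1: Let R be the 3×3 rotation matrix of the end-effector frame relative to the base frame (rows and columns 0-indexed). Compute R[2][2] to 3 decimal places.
0.866

End-effector z-axis (col 2 of R) = (-0.3536,0.3536,0.8660)
R[2][2] = 0.8660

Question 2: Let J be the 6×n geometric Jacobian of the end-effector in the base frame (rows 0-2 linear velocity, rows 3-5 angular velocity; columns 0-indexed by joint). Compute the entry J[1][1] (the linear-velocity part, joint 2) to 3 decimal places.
axis z_1 = (0.7071,0.7071,0.0000); lever o_n−o_1 = (7.8729,4.8550,2.9641)
cross product → J_v[:, 1] = (2.0959,-2.0959,-2.1340)
J_ω[:, 1] = z_1
entry J[1][1] = -2.0959

-2.096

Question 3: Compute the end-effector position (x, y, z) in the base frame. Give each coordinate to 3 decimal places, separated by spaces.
after link 1: o_1 = (0.7071, -0.7071, 3.0000)
after link 2: o_2 = (7.0711, -1.4142, 3.0000)
after link 3: o_3 = (8.4853, 2.8284, 6.4641)
after link 4: o_4 = (8.5800, 4.1479, 5.9641)

8.580 4.148 5.964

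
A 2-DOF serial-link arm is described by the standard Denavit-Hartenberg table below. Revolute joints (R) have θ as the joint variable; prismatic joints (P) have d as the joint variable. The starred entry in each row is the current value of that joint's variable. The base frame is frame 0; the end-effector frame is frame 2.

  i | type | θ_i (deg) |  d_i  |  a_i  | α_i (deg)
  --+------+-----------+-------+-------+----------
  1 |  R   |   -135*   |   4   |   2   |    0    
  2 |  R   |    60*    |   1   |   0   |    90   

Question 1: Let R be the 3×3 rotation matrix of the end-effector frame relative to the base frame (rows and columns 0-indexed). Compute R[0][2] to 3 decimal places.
End-effector z-axis (col 2 of R) = (-0.9659,-0.2588,0.0000)
R[0][2] = -0.9659

-0.966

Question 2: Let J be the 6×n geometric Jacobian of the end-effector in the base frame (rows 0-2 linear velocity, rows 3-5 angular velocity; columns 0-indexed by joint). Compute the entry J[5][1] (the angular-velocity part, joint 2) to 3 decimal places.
axis z_1 = (0.0000,0.0000,1.0000); lever o_n−o_1 = (0.0000,0.0000,1.0000)
cross product → J_v[:, 1] = (0.0000,0.0000,0.0000)
J_ω[:, 1] = z_1
entry J[5][1] = 1.0000

1.000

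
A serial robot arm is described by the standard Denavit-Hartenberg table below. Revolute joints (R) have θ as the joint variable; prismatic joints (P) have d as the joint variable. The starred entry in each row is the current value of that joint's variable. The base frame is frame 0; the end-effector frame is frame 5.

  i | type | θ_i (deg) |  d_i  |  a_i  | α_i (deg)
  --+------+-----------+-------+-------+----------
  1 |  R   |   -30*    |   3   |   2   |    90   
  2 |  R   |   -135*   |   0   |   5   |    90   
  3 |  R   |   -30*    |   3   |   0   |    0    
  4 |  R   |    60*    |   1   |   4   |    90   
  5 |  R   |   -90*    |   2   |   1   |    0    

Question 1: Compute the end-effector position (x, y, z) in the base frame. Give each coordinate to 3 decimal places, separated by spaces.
after link 1: o_1 = (1.7321, -1.0000, 3.0000)
after link 2: o_2 = (-1.3298, 0.7678, -0.5355)
after link 3: o_3 = (-3.1669, 1.8284, 1.5858)
after link 4: o_4 = (-6.9006, 1.6747, -0.1566)
after link 5: o_5 = (-6.0346, 3.1747, -1.5708)

-6.035 3.175 -1.571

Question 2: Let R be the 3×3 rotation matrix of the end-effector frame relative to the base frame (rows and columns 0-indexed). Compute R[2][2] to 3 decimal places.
-0.354

End-effector z-axis (col 2 of R) = (0.1268,0.9268,-0.3536)
R[2][2] = -0.3536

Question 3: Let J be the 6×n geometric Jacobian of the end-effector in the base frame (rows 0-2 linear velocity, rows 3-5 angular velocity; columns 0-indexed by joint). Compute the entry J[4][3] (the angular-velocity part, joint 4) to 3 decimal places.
axis z_3 = (-0.6124,0.3536,0.7071); lever o_n−o_3 = (-2.8677,1.3462,-3.1566)
cross product → J_v[:, 3] = (-2.0680,-3.9608,0.1895)
J_ω[:, 3] = z_3
entry J[4][3] = 0.3536

0.354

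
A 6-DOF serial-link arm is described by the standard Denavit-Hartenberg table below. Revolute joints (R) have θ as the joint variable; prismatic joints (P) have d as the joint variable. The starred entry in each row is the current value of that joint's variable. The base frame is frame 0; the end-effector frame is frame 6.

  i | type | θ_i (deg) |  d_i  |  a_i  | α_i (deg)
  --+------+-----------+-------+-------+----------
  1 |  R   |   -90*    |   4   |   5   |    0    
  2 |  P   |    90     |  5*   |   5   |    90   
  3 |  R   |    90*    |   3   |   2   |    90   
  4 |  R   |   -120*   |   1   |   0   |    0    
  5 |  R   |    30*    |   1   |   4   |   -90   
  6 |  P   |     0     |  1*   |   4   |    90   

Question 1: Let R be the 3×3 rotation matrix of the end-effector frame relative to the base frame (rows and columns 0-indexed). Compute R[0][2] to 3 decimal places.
End-effector z-axis (col 2 of R) = (1.0000,-0.0000,-0.0000)
R[0][2] = 1.0000

1.000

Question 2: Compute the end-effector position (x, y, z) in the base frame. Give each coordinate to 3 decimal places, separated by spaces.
after link 1: o_1 = (0.0000, -5.0000, 4.0000)
after link 2: o_2 = (5.0000, -5.0000, 9.0000)
after link 3: o_3 = (5.0000, -8.0000, 11.0000)
after link 4: o_4 = (6.0000, -8.0000, 11.0000)
after link 5: o_5 = (7.0000, -4.0000, 11.0000)
after link 6: o_6 = (7.0000, -0.0000, 12.0000)

7.000 -0.000 12.000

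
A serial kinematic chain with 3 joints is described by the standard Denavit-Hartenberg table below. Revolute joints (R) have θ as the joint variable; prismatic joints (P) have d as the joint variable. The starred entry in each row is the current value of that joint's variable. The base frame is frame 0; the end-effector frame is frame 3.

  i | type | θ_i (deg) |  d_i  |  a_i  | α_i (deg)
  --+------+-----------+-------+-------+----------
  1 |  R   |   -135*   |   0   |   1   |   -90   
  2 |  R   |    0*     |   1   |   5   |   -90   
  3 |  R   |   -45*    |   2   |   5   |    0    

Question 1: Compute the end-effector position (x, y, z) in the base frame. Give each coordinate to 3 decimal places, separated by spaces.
after link 1: o_1 = (-0.7071, -0.7071, 0.0000)
after link 2: o_2 = (-3.5355, -4.9497, 0.0000)
after link 3: o_3 = (-3.5355, -9.9497, -2.0000)

-3.536 -9.950 -2.000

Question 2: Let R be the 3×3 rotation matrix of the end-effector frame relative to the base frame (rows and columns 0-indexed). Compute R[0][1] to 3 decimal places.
End-effector y-axis (col 1 of R) = (-1.0000,0.0000,-0.0000)
R[0][1] = -1.0000

-1.000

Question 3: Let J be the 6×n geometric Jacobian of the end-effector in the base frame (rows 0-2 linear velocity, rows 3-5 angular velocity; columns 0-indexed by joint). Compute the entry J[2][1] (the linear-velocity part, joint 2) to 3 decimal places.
-8.536

axis z_1 = (0.7071,-0.7071,0.0000); lever o_n−o_1 = (-2.8284,-9.2426,-2.0000)
cross product → J_v[:, 1] = (1.4142,1.4142,-8.5355)
J_ω[:, 1] = z_1
entry J[2][1] = -8.5355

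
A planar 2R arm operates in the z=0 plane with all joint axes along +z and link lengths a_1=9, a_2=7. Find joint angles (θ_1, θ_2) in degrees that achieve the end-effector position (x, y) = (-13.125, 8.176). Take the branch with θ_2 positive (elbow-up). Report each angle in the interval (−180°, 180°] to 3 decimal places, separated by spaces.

cos θ_2 = (239.1126−9²−7²)/(2·9·7) = 0.8660; θ_2 = 30.0060° (elbow-up)
β = atan2(8.1760,-13.1250) = 148.0798°; ψ = atan2(3.5006,15.0618) = 13.0843°
θ_1 = β − ψ = 134.9956°

134.996 30.006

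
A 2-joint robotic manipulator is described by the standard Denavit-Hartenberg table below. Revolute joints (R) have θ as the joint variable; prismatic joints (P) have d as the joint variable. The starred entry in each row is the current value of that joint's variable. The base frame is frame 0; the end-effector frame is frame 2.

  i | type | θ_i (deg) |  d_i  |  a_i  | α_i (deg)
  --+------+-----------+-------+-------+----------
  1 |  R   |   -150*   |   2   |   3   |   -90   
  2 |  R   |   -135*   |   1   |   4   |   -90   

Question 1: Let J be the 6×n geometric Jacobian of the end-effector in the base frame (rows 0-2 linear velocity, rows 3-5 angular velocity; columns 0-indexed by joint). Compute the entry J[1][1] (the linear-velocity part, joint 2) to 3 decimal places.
-1.414

axis z_1 = (0.5000,-0.8660,0.0000); lever o_n−o_1 = (2.9495,0.5482,2.8284)
cross product → J_v[:, 1] = (-2.4495,-1.4142,2.8284)
J_ω[:, 1] = z_1
entry J[1][1] = -1.4142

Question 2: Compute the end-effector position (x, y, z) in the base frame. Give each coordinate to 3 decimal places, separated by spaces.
after link 1: o_1 = (-2.5981, -1.5000, 2.0000)
after link 2: o_2 = (0.3514, -0.9518, 4.8284)

0.351 -0.952 4.828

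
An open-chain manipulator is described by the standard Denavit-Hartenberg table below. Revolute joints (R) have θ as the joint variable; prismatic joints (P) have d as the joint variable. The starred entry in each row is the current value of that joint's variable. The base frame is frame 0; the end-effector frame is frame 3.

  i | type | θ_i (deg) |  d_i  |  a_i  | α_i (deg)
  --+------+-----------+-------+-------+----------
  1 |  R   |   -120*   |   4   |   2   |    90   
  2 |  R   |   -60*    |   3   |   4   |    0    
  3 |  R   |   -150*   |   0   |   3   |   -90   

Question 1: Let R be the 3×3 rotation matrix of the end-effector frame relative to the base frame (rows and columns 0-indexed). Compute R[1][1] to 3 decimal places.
End-effector y-axis (col 1 of R) = (0.8660,-0.5000,-0.0000)
R[1][1] = -0.5000

-0.500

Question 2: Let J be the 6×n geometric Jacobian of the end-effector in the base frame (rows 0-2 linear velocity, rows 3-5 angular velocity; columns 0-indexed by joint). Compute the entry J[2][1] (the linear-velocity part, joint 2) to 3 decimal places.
axis z_1 = (-0.8660,0.5000,0.0000); lever o_n−o_1 = (-2.2990,2.0179,-1.9641)
cross product → J_v[:, 1] = (-0.9821,-1.7010,-0.5981)
J_ω[:, 1] = z_1
entry J[2][1] = -0.5981

-0.598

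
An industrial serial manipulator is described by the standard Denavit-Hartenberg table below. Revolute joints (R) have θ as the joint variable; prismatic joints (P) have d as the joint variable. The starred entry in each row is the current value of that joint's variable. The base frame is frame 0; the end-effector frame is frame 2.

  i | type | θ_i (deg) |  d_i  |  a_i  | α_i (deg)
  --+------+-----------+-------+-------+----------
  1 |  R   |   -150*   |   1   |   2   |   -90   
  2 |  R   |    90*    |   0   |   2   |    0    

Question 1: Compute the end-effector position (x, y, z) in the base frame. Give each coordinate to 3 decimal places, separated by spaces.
after link 1: o_1 = (-1.7321, -1.0000, 1.0000)
after link 2: o_2 = (-1.7321, -1.0000, -1.0000)

-1.732 -1.000 -1.000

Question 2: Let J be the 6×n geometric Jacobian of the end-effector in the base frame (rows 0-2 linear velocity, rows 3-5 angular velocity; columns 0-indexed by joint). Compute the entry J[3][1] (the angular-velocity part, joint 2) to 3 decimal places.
0.500

axis z_1 = (0.5000,-0.8660,0.0000); lever o_n−o_1 = (0.0000,-0.0000,-2.0000)
cross product → J_v[:, 1] = (1.7321,1.0000,-0.0000)
J_ω[:, 1] = z_1
entry J[3][1] = 0.5000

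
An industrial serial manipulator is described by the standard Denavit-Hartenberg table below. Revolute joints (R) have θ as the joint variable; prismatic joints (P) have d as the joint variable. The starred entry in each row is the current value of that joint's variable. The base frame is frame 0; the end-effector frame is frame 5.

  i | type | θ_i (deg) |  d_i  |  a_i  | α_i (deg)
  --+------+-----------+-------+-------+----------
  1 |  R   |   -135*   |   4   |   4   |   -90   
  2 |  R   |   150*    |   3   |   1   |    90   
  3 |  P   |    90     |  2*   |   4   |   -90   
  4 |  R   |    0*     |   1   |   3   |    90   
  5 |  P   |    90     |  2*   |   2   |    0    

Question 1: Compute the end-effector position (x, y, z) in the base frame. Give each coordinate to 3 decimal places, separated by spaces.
after link 1: o_1 = (-2.8284, -2.8284, 4.0000)
after link 2: o_2 = (-0.0947, -4.3374, 3.5000)
after link 3: o_3 = (2.0266, -7.8729, 1.7679)
after link 4: o_4 = (3.5355, -10.6066, 2.2679)
after link 5: o_5 = (1.6037, -12.5385, 1.5359)

1.604 -12.538 1.536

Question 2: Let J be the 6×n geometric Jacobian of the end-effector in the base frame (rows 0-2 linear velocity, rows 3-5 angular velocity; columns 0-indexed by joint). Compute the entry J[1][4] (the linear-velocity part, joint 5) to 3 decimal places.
prismatic axis z_4 = (-0.3536,-0.3536,-0.8660)
J_v[:, 4] = z_4; J_ω[:, 4] = (0,0,0)
entry J[1][4] = -0.3536

-0.354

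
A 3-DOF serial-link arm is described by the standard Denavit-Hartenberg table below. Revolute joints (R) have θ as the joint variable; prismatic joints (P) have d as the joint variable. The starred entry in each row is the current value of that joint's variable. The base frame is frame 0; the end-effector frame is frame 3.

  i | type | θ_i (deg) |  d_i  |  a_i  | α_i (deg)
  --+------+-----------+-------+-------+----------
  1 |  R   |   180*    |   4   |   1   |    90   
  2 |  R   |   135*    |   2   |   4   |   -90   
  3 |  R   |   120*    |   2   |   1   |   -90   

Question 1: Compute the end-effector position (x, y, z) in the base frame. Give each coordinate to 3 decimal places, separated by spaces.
2.889 1.134 5.061

after link 1: o_1 = (-1.0000, 0.0000, 4.0000)
after link 2: o_2 = (1.8284, 2.0000, 6.8284)
after link 3: o_3 = (2.8891, 1.1340, 5.0607)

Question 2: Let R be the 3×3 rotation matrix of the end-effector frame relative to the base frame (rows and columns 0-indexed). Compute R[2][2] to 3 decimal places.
-0.612

End-effector z-axis (col 2 of R) = (-0.6124,0.5000,-0.6124)
R[2][2] = -0.6124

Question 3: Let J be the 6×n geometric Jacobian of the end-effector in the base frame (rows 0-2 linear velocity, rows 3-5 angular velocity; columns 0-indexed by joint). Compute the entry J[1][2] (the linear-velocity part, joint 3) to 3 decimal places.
0.500

axis z_2 = (0.7071,0.0000,-0.7071); lever o_n−o_2 = (1.0607,-0.8660,-1.7678)
cross product → J_v[:, 2] = (-0.6124,0.5000,-0.6124)
J_ω[:, 2] = z_2
entry J[1][2] = 0.5000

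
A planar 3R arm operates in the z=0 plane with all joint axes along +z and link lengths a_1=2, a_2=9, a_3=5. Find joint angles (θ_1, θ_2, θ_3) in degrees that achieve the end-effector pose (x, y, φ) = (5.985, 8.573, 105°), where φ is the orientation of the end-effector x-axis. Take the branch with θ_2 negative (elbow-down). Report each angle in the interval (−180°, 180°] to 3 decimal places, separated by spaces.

135.003 -120.004 90.001

wrist centre = target − a_3·(cos φ, sin φ) = (7.2791, 3.7434)
cos θ_2 = (66.9981−2²−9²)/(2·2·9) = -0.5001; θ_2 = -120.0036° (elbow-down)
β = atan2(3.7434,7.2791) = 27.2151°; ψ = atan2(-7.7939,-2.5005) = -107.7875°
θ_1 = β − ψ = 135.0026°
θ_3 = φ − θ_1 − θ_2 = 90.0010° (wrapped to (-180°,180°])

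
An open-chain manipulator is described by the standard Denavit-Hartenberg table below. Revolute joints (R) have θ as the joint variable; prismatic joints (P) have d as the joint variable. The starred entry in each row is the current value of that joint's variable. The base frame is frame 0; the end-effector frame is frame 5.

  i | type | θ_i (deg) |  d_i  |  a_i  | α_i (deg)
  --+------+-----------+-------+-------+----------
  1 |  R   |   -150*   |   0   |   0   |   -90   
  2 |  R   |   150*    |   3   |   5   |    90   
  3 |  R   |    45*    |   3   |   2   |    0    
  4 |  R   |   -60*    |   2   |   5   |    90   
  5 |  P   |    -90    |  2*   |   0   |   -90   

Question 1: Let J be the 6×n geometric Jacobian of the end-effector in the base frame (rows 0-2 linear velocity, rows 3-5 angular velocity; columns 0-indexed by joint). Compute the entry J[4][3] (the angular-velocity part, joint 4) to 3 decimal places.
-0.250

axis z_3 = (-0.4330,-0.2500,-0.8660); lever o_n−o_3 = (0.7550,4.1609,-3.8880)
cross product → J_v[:, 3] = (4.5755,-2.3374,-1.6130)
J_ω[:, 3] = z_3
entry J[4][3] = -0.2500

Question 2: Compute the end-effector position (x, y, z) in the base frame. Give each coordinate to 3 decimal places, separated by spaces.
after link 1: o_1 = (0.0000, 0.0000, 0.0000)
after link 2: o_2 = (5.2500, -0.4330, -2.5000)
after link 3: o_3 = (5.7187, -1.7954, -5.8052)
after link 4: o_4 = (7.8279, 0.9166, -9.9520)
after link 5: o_5 = (6.4737, 2.3655, -9.6932)

6.474 2.366 -9.693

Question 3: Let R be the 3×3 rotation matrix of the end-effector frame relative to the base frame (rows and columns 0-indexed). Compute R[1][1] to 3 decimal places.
End-effector y-axis (col 1 of R) = (0.6771,-0.7244,-0.1294)
R[1][1] = -0.7244

-0.724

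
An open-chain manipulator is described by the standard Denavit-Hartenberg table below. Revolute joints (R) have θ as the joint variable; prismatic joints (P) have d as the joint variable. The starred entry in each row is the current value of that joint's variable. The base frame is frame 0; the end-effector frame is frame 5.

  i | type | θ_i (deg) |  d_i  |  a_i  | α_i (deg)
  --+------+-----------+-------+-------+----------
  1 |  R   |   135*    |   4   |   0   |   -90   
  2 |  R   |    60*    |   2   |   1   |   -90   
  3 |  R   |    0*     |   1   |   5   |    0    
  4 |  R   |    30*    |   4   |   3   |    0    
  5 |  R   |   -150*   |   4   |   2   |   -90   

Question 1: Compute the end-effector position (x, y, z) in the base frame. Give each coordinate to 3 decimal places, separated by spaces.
1.247 -4.403 -7.080

after link 1: o_1 = (0.0000, 0.0000, 4.0000)
after link 2: o_2 = (-1.7678, -1.0607, 3.1340)
after link 3: o_3 = (-2.9232, 0.0947, -1.6962)
after link 4: o_4 = (-0.3316, -0.3755, -5.9462)
after link 5: o_5 = (1.2467, -4.4033, -7.0801)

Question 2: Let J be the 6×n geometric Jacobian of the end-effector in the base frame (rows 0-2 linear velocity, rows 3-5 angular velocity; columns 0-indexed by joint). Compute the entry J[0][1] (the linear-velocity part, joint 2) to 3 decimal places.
7.835

axis z_1 = (-0.7071,-0.7071,0.0000); lever o_n−o_1 = (1.2467,-4.4033,-11.0801)
cross product → J_v[:, 1] = (7.8348,-7.8348,3.9952)
J_ω[:, 1] = z_1
entry J[0][1] = 7.8348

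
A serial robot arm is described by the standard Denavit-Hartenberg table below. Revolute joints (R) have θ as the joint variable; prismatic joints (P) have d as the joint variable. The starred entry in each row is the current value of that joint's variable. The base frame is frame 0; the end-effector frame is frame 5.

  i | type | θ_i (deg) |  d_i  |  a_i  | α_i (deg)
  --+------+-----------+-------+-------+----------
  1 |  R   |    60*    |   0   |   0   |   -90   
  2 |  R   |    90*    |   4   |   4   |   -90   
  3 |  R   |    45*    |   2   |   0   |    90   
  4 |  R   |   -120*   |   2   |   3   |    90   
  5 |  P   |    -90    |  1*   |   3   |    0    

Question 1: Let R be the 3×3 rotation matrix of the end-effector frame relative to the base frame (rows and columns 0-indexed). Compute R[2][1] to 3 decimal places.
0.354

End-effector y-axis (col 1 of R) = (0.1268,0.9268,0.3536)
R[2][1] = 0.3536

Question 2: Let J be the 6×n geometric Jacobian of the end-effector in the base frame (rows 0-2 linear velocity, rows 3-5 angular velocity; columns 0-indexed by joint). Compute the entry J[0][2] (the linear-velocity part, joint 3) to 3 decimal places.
-2.061

axis z_2 = (-0.5000,-0.8660,-0.0000); lever o_n−o_2 = (-0.7875,0.5679,2.3801)
cross product → J_v[:, 2] = (-2.0613,1.1901,-0.9659)
J_ω[:, 2] = z_2
entry J[0][2] = -2.0613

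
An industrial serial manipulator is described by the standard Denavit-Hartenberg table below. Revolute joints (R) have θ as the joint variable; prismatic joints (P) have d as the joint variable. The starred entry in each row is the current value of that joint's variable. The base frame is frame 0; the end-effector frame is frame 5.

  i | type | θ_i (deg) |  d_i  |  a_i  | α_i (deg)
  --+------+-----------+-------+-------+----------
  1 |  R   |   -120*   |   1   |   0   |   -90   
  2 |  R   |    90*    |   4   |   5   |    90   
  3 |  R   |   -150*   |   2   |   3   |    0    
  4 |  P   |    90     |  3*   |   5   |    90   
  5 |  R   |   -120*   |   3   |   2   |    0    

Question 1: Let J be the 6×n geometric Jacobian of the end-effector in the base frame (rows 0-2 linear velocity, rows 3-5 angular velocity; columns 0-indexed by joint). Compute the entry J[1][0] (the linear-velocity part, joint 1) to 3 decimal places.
-3.768

axis z_0 = ẑ; lever o_n−o_0 = (-3.7679,-1.5981,-0.8038)
cross product → J_v[:, 0] = (1.5981,-3.7679,0.0000)
J_ω[:, 0] = z_0
entry J[1][0] = -3.7679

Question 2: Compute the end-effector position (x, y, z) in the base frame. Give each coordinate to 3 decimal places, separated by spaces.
after link 1: o_1 = (0.0000, 0.0000, 1.0000)
after link 2: o_2 = (3.4641, -2.0000, -4.0000)
after link 3: o_3 = (1.1651, -2.9821, -1.4019)
after link 4: o_4 = (-4.0849, -3.4151, -3.9019)
after link 5: o_5 = (-3.7679, -1.5981, -0.8038)

-3.768 -1.598 -0.804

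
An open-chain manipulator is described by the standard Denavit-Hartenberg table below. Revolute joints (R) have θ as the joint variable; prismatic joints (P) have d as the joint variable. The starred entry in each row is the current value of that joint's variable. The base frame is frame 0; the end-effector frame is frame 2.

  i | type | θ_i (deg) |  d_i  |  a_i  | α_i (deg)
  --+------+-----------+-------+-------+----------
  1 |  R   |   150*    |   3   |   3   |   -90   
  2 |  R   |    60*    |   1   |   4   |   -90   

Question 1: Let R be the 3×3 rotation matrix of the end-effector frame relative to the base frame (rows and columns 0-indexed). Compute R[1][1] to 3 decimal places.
End-effector y-axis (col 1 of R) = (0.5000,0.8660,-0.0000)
R[1][1] = 0.8660

0.866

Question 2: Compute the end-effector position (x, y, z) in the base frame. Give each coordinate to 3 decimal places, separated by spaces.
-4.830 1.634 -0.464

after link 1: o_1 = (-2.5981, 1.5000, 3.0000)
after link 2: o_2 = (-4.8301, 1.6340, -0.4641)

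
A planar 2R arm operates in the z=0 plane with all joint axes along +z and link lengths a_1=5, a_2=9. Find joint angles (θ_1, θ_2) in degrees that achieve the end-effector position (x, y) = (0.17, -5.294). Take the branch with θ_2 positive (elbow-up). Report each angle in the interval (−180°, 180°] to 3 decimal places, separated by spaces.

cos θ_2 = (28.0553−5²−9²)/(2·5·9) = -0.8661; θ_2 = 150.0030° (elbow-up)
β = atan2(-5.2940,0.1700) = -88.1608°; ψ = atan2(4.4996,-2.7945) = 121.8423°
θ_1 = β − ψ = -210.0031°

149.997 150.003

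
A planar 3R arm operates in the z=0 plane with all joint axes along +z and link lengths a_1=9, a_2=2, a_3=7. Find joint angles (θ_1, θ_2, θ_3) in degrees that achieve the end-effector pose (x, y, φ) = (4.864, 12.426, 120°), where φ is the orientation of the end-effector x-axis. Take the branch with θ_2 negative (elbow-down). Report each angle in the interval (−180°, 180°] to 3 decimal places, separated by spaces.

wrist centre = target − a_3·(cos φ, sin φ) = (8.3640, 6.3638)
cos θ_2 = (110.4547−9²−2²)/(2·9·2) = 0.7071; θ_2 = -45.0025° (elbow-down)
β = atan2(6.3638,8.3640) = 37.2660°; ψ = atan2(-1.4143,10.4142) = -7.7336°
θ_1 = β − ψ = 44.9996°
θ_3 = φ − θ_1 − θ_2 = 120.0029° (wrapped to (-180°,180°])

45.000 -45.003 120.003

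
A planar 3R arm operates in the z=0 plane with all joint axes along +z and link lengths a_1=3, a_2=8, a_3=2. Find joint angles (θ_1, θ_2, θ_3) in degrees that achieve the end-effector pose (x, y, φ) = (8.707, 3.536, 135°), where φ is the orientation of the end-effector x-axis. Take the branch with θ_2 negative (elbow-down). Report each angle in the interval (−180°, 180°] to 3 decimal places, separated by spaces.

wrist centre = target − a_3·(cos φ, sin φ) = (10.1212, 2.1218)
cos θ_2 = (106.9409−3²−8²)/(2·3·8) = 0.7071; θ_2 = -45.0003° (elbow-down)
β = atan2(2.1218,10.1212) = 11.8399°; ψ = atan2(-5.6569,8.6568) = -33.1630°
θ_1 = β − ψ = 45.0029°
θ_3 = φ − θ_1 − θ_2 = 134.9974° (wrapped to (-180°,180°])

45.003 -45.000 134.997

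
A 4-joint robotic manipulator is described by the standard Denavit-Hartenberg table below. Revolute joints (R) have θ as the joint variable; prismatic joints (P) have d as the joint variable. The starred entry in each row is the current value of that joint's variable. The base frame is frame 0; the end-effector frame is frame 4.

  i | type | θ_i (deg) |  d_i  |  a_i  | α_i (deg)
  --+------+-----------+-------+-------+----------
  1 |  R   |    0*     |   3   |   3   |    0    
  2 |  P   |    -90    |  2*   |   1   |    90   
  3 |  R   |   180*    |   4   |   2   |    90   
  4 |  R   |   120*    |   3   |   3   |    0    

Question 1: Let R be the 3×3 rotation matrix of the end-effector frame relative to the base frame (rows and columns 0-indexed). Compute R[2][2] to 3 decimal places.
1.000

End-effector z-axis (col 2 of R) = (0.0000,-0.0000,1.0000)
R[2][2] = 1.0000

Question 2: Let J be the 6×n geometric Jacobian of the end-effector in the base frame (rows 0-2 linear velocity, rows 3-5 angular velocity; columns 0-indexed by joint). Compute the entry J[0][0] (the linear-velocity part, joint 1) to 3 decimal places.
0.500

axis z_0 = ẑ; lever o_n−o_0 = (-3.5981,-0.5000,8.0000)
cross product → J_v[:, 0] = (0.5000,-3.5981,0.0000)
J_ω[:, 0] = z_0
entry J[0][0] = 0.5000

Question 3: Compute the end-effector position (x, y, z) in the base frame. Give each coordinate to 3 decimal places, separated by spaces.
after link 1: o_1 = (3.0000, 0.0000, 3.0000)
after link 2: o_2 = (3.0000, -1.0000, 5.0000)
after link 3: o_3 = (-1.0000, 1.0000, 5.0000)
after link 4: o_4 = (-3.5981, -0.5000, 8.0000)

-3.598 -0.500 8.000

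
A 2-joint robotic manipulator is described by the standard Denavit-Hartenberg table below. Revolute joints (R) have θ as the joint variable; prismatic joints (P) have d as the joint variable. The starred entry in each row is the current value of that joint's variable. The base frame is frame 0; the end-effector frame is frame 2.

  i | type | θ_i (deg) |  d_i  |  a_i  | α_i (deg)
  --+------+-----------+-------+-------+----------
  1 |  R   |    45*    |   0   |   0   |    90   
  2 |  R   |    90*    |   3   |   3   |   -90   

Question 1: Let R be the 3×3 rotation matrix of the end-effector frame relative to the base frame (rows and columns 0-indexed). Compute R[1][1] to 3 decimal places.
End-effector y-axis (col 1 of R) = (-0.7071,0.7071,-0.0000)
R[1][1] = 0.7071

0.707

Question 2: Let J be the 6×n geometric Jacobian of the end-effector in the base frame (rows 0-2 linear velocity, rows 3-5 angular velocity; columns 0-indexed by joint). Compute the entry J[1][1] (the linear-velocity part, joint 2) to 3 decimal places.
axis z_1 = (0.7071,-0.7071,0.0000); lever o_n−o_1 = (2.1213,-2.1213,3.0000)
cross product → J_v[:, 1] = (-2.1213,-2.1213,0.0000)
J_ω[:, 1] = z_1
entry J[1][1] = -2.1213

-2.121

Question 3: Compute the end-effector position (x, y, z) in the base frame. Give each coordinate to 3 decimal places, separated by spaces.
2.121 -2.121 3.000

after link 1: o_1 = (0.0000, 0.0000, 0.0000)
after link 2: o_2 = (2.1213, -2.1213, 3.0000)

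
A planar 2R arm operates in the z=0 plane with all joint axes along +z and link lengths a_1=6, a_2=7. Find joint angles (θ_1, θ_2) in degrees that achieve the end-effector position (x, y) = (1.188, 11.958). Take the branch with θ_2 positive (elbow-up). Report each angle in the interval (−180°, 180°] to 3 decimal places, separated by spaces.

60.006 44.992

cos θ_2 = (144.4051−6²−7²)/(2·6·7) = 0.7072; θ_2 = 44.9921° (elbow-up)
β = atan2(11.9580,1.1880) = 84.3264°; ψ = atan2(4.9491,10.9504) = 24.3207°
θ_1 = β − ψ = 60.0057°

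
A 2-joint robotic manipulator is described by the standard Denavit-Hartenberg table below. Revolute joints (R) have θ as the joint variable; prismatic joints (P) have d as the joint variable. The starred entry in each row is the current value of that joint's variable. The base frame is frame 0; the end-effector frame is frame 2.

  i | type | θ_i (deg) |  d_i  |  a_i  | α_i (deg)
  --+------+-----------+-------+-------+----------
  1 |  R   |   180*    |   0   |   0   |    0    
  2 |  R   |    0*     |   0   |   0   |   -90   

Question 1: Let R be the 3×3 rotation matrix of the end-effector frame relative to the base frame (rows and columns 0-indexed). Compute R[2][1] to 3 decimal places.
-1.000

End-effector y-axis (col 1 of R) = (-0.0000,-0.0000,-1.0000)
R[2][1] = -1.0000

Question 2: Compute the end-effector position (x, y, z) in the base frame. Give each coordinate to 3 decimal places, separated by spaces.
0.000 0.000 0.000

after link 1: o_1 = (0.0000, 0.0000, 0.0000)
after link 2: o_2 = (0.0000, 0.0000, 0.0000)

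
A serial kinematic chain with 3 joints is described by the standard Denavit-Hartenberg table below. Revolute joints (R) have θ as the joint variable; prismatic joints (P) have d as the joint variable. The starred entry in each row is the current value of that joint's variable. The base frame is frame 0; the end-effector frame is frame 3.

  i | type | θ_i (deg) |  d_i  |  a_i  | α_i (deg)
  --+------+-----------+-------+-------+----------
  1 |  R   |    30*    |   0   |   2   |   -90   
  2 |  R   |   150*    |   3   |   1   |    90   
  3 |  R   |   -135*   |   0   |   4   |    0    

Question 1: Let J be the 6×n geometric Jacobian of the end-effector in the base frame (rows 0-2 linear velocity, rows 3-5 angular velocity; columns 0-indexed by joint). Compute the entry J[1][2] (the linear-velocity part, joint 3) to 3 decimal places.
-3.674

axis z_2 = (0.4330,0.2500,-0.8660); lever o_n−o_2 = (3.5355,-1.2247,1.4142)
cross product → J_v[:, 2] = (-0.7071,-3.6742,-1.4142)
J_ω[:, 2] = z_2
entry J[1][2] = -3.6742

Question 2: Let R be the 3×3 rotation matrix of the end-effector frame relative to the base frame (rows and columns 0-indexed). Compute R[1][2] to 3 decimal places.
End-effector z-axis (col 2 of R) = (0.4330,0.2500,-0.8660)
R[1][2] = 0.2500

0.250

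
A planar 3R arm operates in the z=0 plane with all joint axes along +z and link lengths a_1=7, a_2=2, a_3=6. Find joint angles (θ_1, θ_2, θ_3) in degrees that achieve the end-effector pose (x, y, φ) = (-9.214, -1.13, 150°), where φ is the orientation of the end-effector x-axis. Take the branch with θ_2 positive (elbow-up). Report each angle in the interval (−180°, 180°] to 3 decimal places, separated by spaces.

wrist centre = target − a_3·(cos φ, sin φ) = (-4.0178, -4.1300)
cos θ_2 = (33.2000−7²−2²)/(2·7·2) = -0.7071; θ_2 = 135.0029° (elbow-up)
β = atan2(-4.1300,-4.0178) = -134.2114°; ψ = atan2(1.4141,5.5857) = 14.2071°
θ_1 = β − ψ = -148.4185°
θ_3 = φ − θ_1 − θ_2 = 163.4156° (wrapped to (-180°,180°])

-148.419 135.003 163.416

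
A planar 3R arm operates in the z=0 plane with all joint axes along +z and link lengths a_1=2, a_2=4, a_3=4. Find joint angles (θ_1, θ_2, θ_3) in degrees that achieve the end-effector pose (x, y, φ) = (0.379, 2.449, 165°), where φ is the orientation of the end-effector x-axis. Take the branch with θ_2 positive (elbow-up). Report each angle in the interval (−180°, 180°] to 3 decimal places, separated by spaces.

wrist centre = target − a_3·(cos φ, sin φ) = (4.2427, 1.4137)
cos θ_2 = (19.9991−2²−4²)/(2·2·4) = -0.0001; θ_2 = 90.0031° (elbow-up)
β = atan2(1.4137,4.2427) = 18.4287°; ψ = atan2(4.0000,1.9998) = 63.4374°
θ_1 = β − ψ = -45.0087°
θ_3 = φ − θ_1 − θ_2 = 120.0056° (wrapped to (-180°,180°])

-45.009 90.003 120.006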